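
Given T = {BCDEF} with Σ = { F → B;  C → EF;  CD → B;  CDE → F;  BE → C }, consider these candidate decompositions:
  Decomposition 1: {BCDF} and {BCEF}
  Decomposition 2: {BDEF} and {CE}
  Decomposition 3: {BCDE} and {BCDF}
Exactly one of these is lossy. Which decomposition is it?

Decomposition 2

Decomposition 1: common = {BCF}, closure = {BCEF} → lossless.
Decomposition 2: common = {E}, closure = {E} → lossy.
Decomposition 3: common = {BCD}, closure = {BCDEF} → lossless.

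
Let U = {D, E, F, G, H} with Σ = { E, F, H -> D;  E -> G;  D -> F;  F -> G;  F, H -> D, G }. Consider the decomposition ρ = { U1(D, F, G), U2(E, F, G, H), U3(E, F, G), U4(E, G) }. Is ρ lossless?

Chase test. Columns are D, E, F, G, H; row i has aⱼ where attribute j ∈ Ui, else bᵢⱼ.
Initial tableau (one row per fragment):
  row 1: a1 b12 a3 a4 b15
  row 2: b21 a2 a3 a4 a5
  row 3: b31 a2 a3 a4 b35
  row 4: b41 a2 b43 a4 b45
No row becomes fully distinguished — the join is lossy.

No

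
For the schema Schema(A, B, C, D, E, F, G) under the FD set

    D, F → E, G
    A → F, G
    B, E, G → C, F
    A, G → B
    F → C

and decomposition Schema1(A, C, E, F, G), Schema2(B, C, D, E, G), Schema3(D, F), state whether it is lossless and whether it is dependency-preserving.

Lossless test (chase): Rows 1 and 3 agree on F; apply F→C and equate their C entries. No row becomes fully distinguished — the join is lossy.
Dependency preservation: the restricted closure of {D, F} across the fragments never reaches {E, G}, so D, F → E, G cannot be enforced without a join — not preserved.

lossy and not dependency-preserving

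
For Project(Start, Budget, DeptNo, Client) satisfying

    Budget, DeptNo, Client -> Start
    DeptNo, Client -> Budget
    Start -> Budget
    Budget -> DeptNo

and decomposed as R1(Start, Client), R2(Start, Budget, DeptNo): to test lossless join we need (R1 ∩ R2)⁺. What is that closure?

R1 ∩ R2 = {Start}.
Start → Budget applies, adding Budget
Budget → DeptNo applies, adding DeptNo
Closure: {Start, Budget, DeptNo}.

Start, Budget, DeptNo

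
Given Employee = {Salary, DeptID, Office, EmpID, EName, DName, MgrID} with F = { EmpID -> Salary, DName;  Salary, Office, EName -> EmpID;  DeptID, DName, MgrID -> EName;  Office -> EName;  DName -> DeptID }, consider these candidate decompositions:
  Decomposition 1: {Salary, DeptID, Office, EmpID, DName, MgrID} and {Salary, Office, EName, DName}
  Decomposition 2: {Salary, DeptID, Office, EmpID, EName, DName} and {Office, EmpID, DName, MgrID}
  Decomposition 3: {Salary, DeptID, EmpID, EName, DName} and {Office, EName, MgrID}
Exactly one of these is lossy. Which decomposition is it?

Decomposition 3

Decomposition 1: common = {Salary, Office, DName}, closure = {Salary, DeptID, Office, EmpID, EName, DName} → lossless.
Decomposition 2: common = {Office, EmpID, DName}, closure = {Salary, DeptID, Office, EmpID, EName, DName} → lossless.
Decomposition 3: common = {EName}, closure = {EName} → lossy.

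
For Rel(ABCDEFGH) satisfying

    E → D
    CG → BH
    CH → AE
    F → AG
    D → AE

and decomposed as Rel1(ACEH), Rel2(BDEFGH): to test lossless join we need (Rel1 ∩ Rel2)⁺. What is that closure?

Rel1 ∩ Rel2 = {EH}.
E → D applies, adding D
D → AE applies, adding A
Closure: {ADEH}.

ADEH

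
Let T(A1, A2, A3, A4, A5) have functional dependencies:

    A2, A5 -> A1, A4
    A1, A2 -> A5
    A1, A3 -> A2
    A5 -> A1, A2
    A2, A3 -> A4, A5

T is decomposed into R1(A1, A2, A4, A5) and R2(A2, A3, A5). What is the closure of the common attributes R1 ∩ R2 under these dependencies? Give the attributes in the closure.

A1, A2, A4, A5

R1 ∩ R2 = {A2, A5}.
A2, A5 → A1, A4 applies, adding A1, A4
Closure: {A1, A2, A4, A5}.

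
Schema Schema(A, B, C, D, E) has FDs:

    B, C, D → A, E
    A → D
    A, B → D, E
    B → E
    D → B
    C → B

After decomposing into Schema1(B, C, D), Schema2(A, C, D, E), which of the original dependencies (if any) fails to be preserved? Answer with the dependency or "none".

B → E

Check B → E: no single fragment contains all of {B, E}, and the restricted closure of {B} across the fragments never reaches {E}.
B, C, D → A, E is preserved.
A → D is preserved.
A, B → D, E is preserved.
D → B is preserved.
C → B is preserved.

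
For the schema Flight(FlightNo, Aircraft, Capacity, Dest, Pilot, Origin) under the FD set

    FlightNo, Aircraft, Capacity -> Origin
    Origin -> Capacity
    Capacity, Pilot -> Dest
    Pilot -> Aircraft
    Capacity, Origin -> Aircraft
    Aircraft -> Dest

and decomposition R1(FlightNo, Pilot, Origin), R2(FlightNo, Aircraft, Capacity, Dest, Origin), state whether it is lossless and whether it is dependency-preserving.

lossless but not dependency-preserving

Lossless test: (FlightNo, Origin)⁺ = {FlightNo, Aircraft, Capacity, Dest, Origin}, which contains all of one fragment — lossless.
Dependency preservation: the restricted closure of {Capacity, Pilot} across the fragments never reaches {Dest}, so Capacity, Pilot → Dest cannot be enforced without a join — not preserved.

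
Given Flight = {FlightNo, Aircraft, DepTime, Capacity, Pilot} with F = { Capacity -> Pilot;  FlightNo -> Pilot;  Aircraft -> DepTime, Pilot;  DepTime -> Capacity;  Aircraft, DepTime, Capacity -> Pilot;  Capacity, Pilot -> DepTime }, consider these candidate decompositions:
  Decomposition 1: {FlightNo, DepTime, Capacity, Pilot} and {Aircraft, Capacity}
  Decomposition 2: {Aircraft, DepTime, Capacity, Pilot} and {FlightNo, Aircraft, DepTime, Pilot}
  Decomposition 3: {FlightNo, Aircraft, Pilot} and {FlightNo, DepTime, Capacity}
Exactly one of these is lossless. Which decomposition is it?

Decomposition 1: common = {Capacity}, closure = {DepTime, Capacity, Pilot} → lossy.
Decomposition 2: common = {Aircraft, DepTime, Pilot}, closure = {Aircraft, DepTime, Capacity, Pilot} → lossless.
Decomposition 3: common = {FlightNo}, closure = {FlightNo, Pilot} → lossy.

Decomposition 2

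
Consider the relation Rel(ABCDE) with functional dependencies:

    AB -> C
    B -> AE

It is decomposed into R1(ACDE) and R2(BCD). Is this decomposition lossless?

Common attributes: R1 ∩ R2 = {CD}.
No dependency enlarges {CD}, so (CD)⁺ = {CD}.
The closure contains neither all of R1 = {ACDE} nor all of R2 = {BCD}, so the common attributes are not a superkey of either fragment. The join is lossy.

No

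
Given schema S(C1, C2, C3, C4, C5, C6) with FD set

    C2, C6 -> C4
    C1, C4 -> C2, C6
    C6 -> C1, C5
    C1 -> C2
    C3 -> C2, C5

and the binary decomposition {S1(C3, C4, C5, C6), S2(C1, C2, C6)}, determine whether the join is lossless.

Common attributes: S1 ∩ S2 = {C6}.
Closure of {C6}: C6 → C1, C5 applies, adding C1, C5; C1 → C2 applies, adding C2; C2, C6 → C4 applies, adding C4. So (C6)⁺ = {C1, C2, C4, C5, C6}.
This closure contains every attribute of S2, so S1 ∩ S2 → S2. The join is lossless.

Yes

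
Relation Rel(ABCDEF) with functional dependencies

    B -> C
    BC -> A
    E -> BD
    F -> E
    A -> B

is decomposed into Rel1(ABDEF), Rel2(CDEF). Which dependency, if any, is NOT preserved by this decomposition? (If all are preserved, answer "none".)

Check B → C: no single fragment contains all of {BC}, and the restricted closure of {B} across the fragments never reaches {C}.
BC → A is preserved.
E → BD is preserved.
F → E is preserved.
A → B is preserved.

B -> C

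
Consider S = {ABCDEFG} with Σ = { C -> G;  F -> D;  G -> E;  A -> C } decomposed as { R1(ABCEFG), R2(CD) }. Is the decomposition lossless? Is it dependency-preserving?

Lossless test: (C)⁺ = {CEG}, which is a superkey of neither fragment — lossy.
Dependency preservation: the restricted closure of {F} across the fragments never reaches {D}, so F → D cannot be enforced without a join — not preserved.

lossy and not dependency-preserving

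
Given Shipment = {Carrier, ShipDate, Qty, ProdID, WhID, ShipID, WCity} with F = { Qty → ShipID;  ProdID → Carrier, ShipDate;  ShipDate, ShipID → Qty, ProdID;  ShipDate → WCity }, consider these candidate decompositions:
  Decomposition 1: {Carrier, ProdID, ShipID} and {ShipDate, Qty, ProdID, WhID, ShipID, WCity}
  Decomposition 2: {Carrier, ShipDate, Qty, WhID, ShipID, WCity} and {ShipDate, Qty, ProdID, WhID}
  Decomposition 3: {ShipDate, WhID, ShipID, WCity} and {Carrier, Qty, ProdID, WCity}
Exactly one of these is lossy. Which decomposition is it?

Decomposition 1: common = {ProdID, ShipID}, closure = {Carrier, ShipDate, Qty, ProdID, ShipID, WCity} → lossless.
Decomposition 2: common = {ShipDate, Qty, WhID}, closure = {Carrier, ShipDate, Qty, ProdID, WhID, ShipID, WCity} → lossless.
Decomposition 3: common = {WCity}, closure = {WCity} → lossy.

Decomposition 3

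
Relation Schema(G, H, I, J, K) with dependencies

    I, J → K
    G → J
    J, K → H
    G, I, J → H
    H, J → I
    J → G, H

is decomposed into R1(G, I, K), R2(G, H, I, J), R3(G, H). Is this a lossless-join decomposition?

Yes

Chase test. Columns are G, H, I, J, K; row i has aⱼ where attribute j ∈ Ri, else bᵢⱼ.
Initial tableau (one row per fragment):
  row 1: a1 b12 a3 b14 a5
  row 2: a1 a2 a3 a4 b25
  row 3: a1 a2 b33 b34 b35
Rows 1 and 2 agree on G; apply G→J and equate their J entries.
Rows 1 and 3 agree on G; apply G→J and equate their J entries.
Rows 1 and 2 agree on G, I, J; apply G, I, J→H and equate their H entries.
Rows 1 and 3 agree on H, J; apply H, J→I and equate their I entries.
Rows 1 and 2 agree on I, J; apply I, J→K and equate their K entries.
Rows 1 and 3 agree on I, J; apply I, J→K and equate their K entries.
Row 1 is now all distinguished symbols — the join is lossless.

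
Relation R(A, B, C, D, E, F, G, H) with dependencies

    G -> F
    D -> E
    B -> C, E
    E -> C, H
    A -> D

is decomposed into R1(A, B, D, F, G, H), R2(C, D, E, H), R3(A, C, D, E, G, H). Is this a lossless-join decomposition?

Yes

Chase test. Columns are A, B, C, D, E, F, G, H; row i has aⱼ where attribute j ∈ Ri, else bᵢⱼ.
Initial tableau (one row per fragment):
  row 1: a1 a2 b13 a4 b15 a6 a7 a8
  row 2: b21 b22 a3 a4 a5 b26 b27 a8
  row 3: a1 b32 a3 a4 a5 b36 a7 a8
Rows 1 and 3 agree on G; apply G→F and equate their F entries.
Rows 1 and 2 agree on D; apply D→E and equate their E entries.
Rows 1 and 2 agree on E; apply E→C, H and equate their C, H entries.
Row 1 is now all distinguished symbols — the join is lossless.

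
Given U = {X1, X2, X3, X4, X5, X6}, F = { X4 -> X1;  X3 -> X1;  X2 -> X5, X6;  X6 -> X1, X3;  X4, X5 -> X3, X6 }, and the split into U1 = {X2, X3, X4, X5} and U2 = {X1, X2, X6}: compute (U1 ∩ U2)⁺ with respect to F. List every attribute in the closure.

X1, X2, X3, X5, X6

U1 ∩ U2 = {X2}.
X2 → X5, X6 applies, adding X5, X6
X6 → X1, X3 applies, adding X1, X3
Closure: {X1, X2, X3, X5, X6}.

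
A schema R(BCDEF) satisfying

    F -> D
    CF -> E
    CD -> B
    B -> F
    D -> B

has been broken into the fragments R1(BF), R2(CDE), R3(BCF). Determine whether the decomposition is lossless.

No

Chase test. Columns are BCDEF; row i has aⱼ where attribute j ∈ Ri, else bᵢⱼ.
Initial tableau (one row per fragment):
  row 1: a1 b12 b13 b14 a5
  row 2: b21 a2 a3 a4 b25
  row 3: a1 a2 b33 b34 a5
Rows 1 and 3 agree on F; apply F→D and equate their D entries.
No row becomes fully distinguished — the join is lossy.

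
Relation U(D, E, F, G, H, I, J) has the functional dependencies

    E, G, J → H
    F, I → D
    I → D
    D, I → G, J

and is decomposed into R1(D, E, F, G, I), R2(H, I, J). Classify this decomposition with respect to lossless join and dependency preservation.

lossy and not dependency-preserving

Lossless test: (I)⁺ = {D, G, I, J}, which is a superkey of neither fragment — lossy.
Dependency preservation: the restricted closure of {E, G, J} across the fragments never reaches {H}, so E, G, J → H cannot be enforced without a join — not preserved.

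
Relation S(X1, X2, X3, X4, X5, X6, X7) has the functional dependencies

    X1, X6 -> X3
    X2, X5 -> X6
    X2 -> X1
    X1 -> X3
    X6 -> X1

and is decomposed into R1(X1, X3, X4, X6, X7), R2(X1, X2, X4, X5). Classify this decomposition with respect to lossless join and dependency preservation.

lossy and not dependency-preserving

Lossless test: (X1, X4)⁺ = {X1, X3, X4}, which is a superkey of neither fragment — lossy.
Dependency preservation: the restricted closure of {X2, X5} across the fragments never reaches {X6}, so X2, X5 → X6 cannot be enforced without a join — not preserved.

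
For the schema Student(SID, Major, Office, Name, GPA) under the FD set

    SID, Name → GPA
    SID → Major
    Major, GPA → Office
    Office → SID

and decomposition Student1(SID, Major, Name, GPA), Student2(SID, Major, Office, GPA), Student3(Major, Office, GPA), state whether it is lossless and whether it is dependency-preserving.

Lossless test (chase): Rows 1 and 2 agree on Major, GPA; apply Major, GPA→Office and equate their Office entries. Rows 1 and 3 agree on Office; apply Office→SID and equate their SID entries. Row 1 is now all distinguished symbols — the join is lossless.
Dependency preservation: every FD's attributes lie within a single fragment, so each can be enforced locally — preserved.

lossless and dependency-preserving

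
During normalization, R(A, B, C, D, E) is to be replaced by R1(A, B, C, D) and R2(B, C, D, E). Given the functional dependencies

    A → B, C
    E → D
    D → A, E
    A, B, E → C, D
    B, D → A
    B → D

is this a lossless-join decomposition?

Yes

Common attributes: R1 ∩ R2 = {B, C, D}.
Closure of {B, C, D}: D → A, E applies, adding A, E. So (B, C, D)⁺ = {A, B, C, D, E}.
This closure contains every attribute of R1, so R1 ∩ R2 → R1. The join is lossless.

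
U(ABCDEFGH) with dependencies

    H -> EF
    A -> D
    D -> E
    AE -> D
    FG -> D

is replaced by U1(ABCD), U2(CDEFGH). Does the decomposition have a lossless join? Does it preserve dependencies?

Lossless test: (CD)⁺ = {CDE}, which is a superkey of neither fragment — lossy.
Dependency preservation: AE → D is not contained in any single fragment, but the restricted closure of its left-hand side across the fragments still reaches the right-hand side; the remaining FDs each lie inside some fragment. All dependencies are preserved.

lossy but dependency-preserving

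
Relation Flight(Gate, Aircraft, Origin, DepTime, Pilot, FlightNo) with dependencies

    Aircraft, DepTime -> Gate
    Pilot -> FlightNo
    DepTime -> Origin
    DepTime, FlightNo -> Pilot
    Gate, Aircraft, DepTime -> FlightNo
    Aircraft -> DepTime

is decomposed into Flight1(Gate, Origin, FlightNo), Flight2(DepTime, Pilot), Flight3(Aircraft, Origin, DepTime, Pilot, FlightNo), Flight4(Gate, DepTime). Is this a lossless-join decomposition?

Chase test. Columns are Gate, Aircraft, Origin, DepTime, Pilot, FlightNo; row i has aⱼ where attribute j ∈ Flighti, else bᵢⱼ.
Initial tableau (one row per fragment):
  row 1: a1 b12 a3 b14 b15 a6
  row 2: b21 b22 b23 a4 a5 b26
  row 3: b31 a2 a3 a4 a5 a6
  row 4: a1 b42 b43 a4 b45 b46
Rows 2 and 3 agree on Pilot; apply Pilot→FlightNo and equate their FlightNo entries.
Rows 2 and 3 agree on DepTime; apply DepTime→Origin and equate their Origin entries.
Rows 2 and 4 agree on DepTime; apply DepTime→Origin and equate their Origin entries.
No row becomes fully distinguished — the join is lossy.

No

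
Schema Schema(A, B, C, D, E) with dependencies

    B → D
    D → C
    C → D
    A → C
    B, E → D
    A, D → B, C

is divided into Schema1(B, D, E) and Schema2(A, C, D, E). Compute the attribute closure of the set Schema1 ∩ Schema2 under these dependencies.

Schema1 ∩ Schema2 = {D, E}.
D → C applies, adding C
Closure: {C, D, E}.

C, D, E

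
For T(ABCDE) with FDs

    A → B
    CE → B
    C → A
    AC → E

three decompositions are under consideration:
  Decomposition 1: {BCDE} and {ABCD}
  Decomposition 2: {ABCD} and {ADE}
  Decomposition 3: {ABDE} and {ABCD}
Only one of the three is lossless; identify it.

Decomposition 1

Decomposition 1: common = {BCD}, closure = {ABCDE} → lossless.
Decomposition 2: common = {AD}, closure = {ABD} → lossy.
Decomposition 3: common = {ABD}, closure = {ABD} → lossy.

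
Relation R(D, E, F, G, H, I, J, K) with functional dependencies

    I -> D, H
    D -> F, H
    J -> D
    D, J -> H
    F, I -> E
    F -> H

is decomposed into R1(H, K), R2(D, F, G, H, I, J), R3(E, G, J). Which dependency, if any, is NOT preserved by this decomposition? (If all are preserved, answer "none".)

F, I -> E

Check F, I → E: no single fragment contains all of {E, F, I}, and the restricted closure of {F, I} across the fragments never reaches {E}.
I → D, H is preserved.
D → F, H is preserved.
J → D is preserved.
D, J → H is preserved.
F → H is preserved.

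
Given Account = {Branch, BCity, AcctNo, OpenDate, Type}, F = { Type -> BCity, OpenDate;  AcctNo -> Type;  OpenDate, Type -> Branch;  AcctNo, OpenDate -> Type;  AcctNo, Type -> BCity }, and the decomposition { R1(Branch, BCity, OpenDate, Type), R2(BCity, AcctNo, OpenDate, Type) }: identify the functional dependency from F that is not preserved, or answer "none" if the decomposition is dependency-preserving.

Type → BCity, OpenDate lies within R1.
AcctNo → Type lies within R2.
OpenDate, Type → Branch lies within R1.
AcctNo, OpenDate → Type lies within R2.
AcctNo, Type → BCity lies within R2.
Every dependency is enforceable on the fragments, so the decomposition is dependency-preserving.

none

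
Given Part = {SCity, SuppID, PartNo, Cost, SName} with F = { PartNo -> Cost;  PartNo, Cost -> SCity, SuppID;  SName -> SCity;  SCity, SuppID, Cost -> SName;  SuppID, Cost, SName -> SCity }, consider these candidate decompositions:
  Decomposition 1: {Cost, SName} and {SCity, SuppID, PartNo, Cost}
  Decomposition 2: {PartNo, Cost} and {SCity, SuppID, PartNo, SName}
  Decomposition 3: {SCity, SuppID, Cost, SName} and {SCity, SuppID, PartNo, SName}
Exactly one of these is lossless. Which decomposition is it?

Decomposition 1: common = {Cost}, closure = {Cost} → lossy.
Decomposition 2: common = {PartNo}, closure = {SCity, SuppID, PartNo, Cost, SName} → lossless.
Decomposition 3: common = {SCity, SuppID, SName}, closure = {SCity, SuppID, SName} → lossy.

Decomposition 2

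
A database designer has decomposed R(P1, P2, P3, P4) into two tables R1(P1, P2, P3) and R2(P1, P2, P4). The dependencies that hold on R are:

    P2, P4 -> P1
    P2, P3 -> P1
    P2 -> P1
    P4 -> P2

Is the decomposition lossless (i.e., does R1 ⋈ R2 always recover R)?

Common attributes: R1 ∩ R2 = {P1, P2}.
No dependency enlarges {P1, P2}, so (P1, P2)⁺ = {P1, P2}.
The closure contains neither all of R1 = {P1, P2, P3} nor all of R2 = {P1, P2, P4}, so the common attributes are not a superkey of either fragment. The join is lossy.

No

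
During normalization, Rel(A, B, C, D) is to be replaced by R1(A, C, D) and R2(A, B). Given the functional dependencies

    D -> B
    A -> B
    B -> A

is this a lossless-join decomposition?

Common attributes: R1 ∩ R2 = {A}.
Closure of {A}: A → B applies, adding B. So (A)⁺ = {A, B}.
This closure contains every attribute of R2, so R1 ∩ R2 → R2. The join is lossless.

Yes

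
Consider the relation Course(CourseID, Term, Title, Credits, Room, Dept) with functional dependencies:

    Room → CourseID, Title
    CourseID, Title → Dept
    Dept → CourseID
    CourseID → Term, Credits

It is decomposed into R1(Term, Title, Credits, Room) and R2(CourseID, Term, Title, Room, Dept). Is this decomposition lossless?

Yes

Common attributes: R1 ∩ R2 = {Term, Title, Room}.
Closure of {Term, Title, Room}: Room → CourseID, Title applies, adding CourseID; CourseID, Title → Dept applies, adding Dept; CourseID → Term, Credits applies, adding Credits. So (Term, Title, Room)⁺ = {CourseID, Term, Title, Credits, Room, Dept}.
This closure contains every attribute of R1, so R1 ∩ R2 → R1. The join is lossless.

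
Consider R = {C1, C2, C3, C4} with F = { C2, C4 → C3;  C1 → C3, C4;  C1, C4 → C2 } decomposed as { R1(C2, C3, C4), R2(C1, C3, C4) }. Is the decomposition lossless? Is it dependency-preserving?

Lossless test: (C3, C4)⁺ = {C3, C4}, which is a superkey of neither fragment — lossy.
Dependency preservation: the restricted closure of {C1, C4} across the fragments never reaches {C2}, so C1, C4 → C2 cannot be enforced without a join — not preserved.

lossy and not dependency-preserving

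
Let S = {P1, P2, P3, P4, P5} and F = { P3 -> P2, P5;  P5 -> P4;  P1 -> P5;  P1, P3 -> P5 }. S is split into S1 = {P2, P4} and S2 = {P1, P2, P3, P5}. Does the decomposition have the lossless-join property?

No

Common attributes: S1 ∩ S2 = {P2}.
No dependency enlarges {P2}, so (P2)⁺ = {P2}.
The closure contains neither all of S1 = {P2, P4} nor all of S2 = {P1, P2, P3, P5}, so the common attributes are not a superkey of either fragment. The join is lossy.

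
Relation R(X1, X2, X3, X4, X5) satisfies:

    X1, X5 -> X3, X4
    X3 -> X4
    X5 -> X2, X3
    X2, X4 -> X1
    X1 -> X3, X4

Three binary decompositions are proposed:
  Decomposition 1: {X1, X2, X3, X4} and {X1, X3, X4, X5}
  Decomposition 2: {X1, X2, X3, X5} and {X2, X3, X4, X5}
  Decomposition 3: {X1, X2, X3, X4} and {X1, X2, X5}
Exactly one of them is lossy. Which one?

Decomposition 1

Decomposition 1: common = {X1, X3, X4}, closure = {X1, X3, X4} → lossy.
Decomposition 2: common = {X2, X3, X5}, closure = {X1, X2, X3, X4, X5} → lossless.
Decomposition 3: common = {X1, X2}, closure = {X1, X2, X3, X4} → lossless.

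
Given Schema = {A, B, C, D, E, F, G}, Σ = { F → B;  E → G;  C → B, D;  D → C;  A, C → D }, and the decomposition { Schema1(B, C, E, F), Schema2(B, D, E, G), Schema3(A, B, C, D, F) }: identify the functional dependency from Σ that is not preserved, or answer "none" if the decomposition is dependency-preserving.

F → B lies within Schema1.
E → G lies within Schema2.
C → B, D lies within Schema3.
D → C lies within Schema3.
A, C → D lies within Schema3.
Every dependency is enforceable on the fragments, so the decomposition is dependency-preserving.

none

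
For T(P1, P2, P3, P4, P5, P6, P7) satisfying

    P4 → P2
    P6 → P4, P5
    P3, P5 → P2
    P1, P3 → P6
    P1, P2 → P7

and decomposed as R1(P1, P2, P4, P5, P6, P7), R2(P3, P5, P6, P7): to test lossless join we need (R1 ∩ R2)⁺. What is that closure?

P2, P4, P5, P6, P7

R1 ∩ R2 = {P5, P6, P7}.
P6 → P4, P5 applies, adding P4
P4 → P2 applies, adding P2
Closure: {P2, P4, P5, P6, P7}.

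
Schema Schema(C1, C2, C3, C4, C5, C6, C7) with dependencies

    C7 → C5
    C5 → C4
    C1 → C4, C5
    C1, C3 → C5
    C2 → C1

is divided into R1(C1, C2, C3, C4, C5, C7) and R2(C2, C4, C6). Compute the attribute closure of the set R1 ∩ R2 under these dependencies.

R1 ∩ R2 = {C2, C4}.
C2 → C1 applies, adding C1
C1 → C4, C5 applies, adding C5
Closure: {C1, C2, C4, C5}.

C1, C2, C4, C5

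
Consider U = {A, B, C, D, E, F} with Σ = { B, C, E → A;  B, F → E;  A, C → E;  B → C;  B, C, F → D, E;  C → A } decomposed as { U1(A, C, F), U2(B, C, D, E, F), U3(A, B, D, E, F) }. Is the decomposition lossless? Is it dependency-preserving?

lossless and dependency-preserving

Lossless test (chase): Rows 2 and 3 agree on B; apply B→C and equate their C entries. Rows 1 and 2 agree on C; apply C→A and equate their A entries. Rows 1 and 2 agree on A, C; apply A, C→E and equate their E entries. Row 2 is now all distinguished symbols — the join is lossless.
Dependency preservation: B, C, E → A; A, C → E are not contained in any single fragment, but the restricted closure of each left-hand side across the fragments still reaches the right-hand side; the remaining FDs each lie inside some fragment. All dependencies are preserved.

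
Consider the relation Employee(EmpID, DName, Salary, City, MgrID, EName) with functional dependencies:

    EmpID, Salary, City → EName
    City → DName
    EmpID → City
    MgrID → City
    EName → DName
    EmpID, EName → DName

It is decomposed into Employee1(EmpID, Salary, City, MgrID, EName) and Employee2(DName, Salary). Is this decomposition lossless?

Common attributes: Employee1 ∩ Employee2 = {Salary}.
No dependency enlarges {Salary}, so (Salary)⁺ = {Salary}.
The closure contains neither all of Employee1 = {EmpID, Salary, City, MgrID, EName} nor all of Employee2 = {DName, Salary}, so the common attributes are not a superkey of either fragment. The join is lossy.

No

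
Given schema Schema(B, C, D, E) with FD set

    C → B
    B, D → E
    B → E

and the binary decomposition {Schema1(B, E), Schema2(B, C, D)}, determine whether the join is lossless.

Common attributes: Schema1 ∩ Schema2 = {B}.
Closure of {B}: B → E applies, adding E. So (B)⁺ = {B, E}.
This closure contains every attribute of Schema1, so Schema1 ∩ Schema2 → Schema1. The join is lossless.

Yes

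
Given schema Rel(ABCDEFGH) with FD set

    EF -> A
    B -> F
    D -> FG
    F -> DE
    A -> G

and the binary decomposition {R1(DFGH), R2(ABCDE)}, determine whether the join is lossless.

Common attributes: R1 ∩ R2 = {D}.
Closure of {D}: D → FG applies, adding FG; F → DE applies, adding E; EF → A applies, adding A. So (D)⁺ = {ADEFG}.
The closure contains neither all of R1 = {DFGH} nor all of R2 = {ABCDE}, so the common attributes are not a superkey of either fragment. The join is lossy.

No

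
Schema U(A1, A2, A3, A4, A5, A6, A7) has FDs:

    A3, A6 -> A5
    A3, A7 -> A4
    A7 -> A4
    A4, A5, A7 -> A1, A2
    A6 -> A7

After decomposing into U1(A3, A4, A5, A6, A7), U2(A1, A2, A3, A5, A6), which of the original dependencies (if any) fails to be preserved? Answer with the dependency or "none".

Check A4, A5, A7 → A1, A2: no single fragment contains all of {A1, A2, A4, A5, A7}, and the restricted closure of {A4, A5, A7} across the fragments never reaches {A1, A2}.
A3, A6 → A5 is preserved.
A3, A7 → A4 is preserved.
A7 → A4 is preserved.
A6 → A7 is preserved.

A4, A5, A7 -> A1, A2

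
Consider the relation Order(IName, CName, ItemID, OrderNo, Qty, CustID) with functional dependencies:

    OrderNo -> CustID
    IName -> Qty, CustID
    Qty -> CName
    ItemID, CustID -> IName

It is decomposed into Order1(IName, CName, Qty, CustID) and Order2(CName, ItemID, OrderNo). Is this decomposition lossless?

No

Common attributes: Order1 ∩ Order2 = {CName}.
No dependency enlarges {CName}, so (CName)⁺ = {CName}.
The closure contains neither all of Order1 = {IName, CName, Qty, CustID} nor all of Order2 = {CName, ItemID, OrderNo}, so the common attributes are not a superkey of either fragment. The join is lossy.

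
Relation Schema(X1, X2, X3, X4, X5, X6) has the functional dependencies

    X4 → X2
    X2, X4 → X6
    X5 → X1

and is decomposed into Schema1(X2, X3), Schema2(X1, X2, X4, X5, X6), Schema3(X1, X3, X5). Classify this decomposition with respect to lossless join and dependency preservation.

Lossless test (chase): applying each FD to every pair of rows produces no changes in the tableau, so no row becomes fully distinguished — the join is lossy.
Dependency preservation: every FD's attributes lie within a single fragment, so each can be enforced locally — preserved.

lossy but dependency-preserving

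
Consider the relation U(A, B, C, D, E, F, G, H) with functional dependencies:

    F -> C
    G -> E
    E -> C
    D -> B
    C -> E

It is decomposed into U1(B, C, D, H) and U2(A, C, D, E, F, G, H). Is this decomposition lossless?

Yes

Common attributes: U1 ∩ U2 = {C, D, H}.
Closure of {C, D, H}: D → B applies, adding B; C → E applies, adding E. So (C, D, H)⁺ = {B, C, D, E, H}.
This closure contains every attribute of U1, so U1 ∩ U2 → U1. The join is lossless.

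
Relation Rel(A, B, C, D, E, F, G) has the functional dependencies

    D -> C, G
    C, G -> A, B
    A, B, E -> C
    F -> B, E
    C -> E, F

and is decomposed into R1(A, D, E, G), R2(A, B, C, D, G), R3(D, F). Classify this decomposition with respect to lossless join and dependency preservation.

lossless but not dependency-preserving

Lossless test (chase): Rows 1 and 2 agree on D; apply D→C, G and equate their C, G entries. Rows 1 and 3 agree on D; apply D→C, G and equate their C, G entries. Rows 1 and 2 agree on C, G; apply C, G→A, B and equate their A, B entries. Rows 1 and 3 agree on C, G; apply C, G→A, B and equate their A, B entries. Rows 1 and 2 agree on C; apply C→E, F and equate their E, F entries. Rows 1 and 3 agree on C; apply C→E, F and equate their E, F entries. Row 1 is now all distinguished symbols — the join is lossless.
Dependency preservation: the restricted closure of {A, B, E} across the fragments never reaches {C}, so A, B, E → C cannot be enforced without a join — not preserved.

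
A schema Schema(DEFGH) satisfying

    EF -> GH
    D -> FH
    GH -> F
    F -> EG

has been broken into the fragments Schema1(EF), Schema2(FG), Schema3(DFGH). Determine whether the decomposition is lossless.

Chase test. Columns are DEFGH; row i has aⱼ where attribute j ∈ Schemai, else bᵢⱼ.
Initial tableau (one row per fragment):
  row 1: b11 a2 a3 b14 b15
  row 2: b21 b22 a3 a4 b25
  row 3: a1 b32 a3 a4 a5
Rows 1 and 2 agree on F; apply F→EG and equate their EG entries.
Rows 1 and 3 agree on F; apply F→EG and equate their EG entries.
Rows 1 and 2 agree on EF; apply EF→GH and equate their GH entries.
Rows 1 and 3 agree on EF; apply EF→GH and equate their GH entries.
Row 3 is now all distinguished symbols — the join is lossless.

Yes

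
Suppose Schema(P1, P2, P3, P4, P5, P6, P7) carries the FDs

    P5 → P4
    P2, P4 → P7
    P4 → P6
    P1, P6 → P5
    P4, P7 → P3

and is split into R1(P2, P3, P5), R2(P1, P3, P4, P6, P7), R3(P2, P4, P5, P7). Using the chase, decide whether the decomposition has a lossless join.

No

Chase test. Columns are P1, P2, P3, P4, P5, P6, P7; row i has aⱼ where attribute j ∈ Ri, else bᵢⱼ.
Initial tableau (one row per fragment):
  row 1: b11 a2 a3 b14 a5 b16 b17
  row 2: a1 b22 a3 a4 b25 a6 a7
  row 3: b31 a2 b33 a4 a5 b36 a7
Rows 1 and 3 agree on P5; apply P5→P4 and equate their P4 entries.
Rows 1 and 3 agree on P2, P4; apply P2, P4→P7 and equate their P7 entries.
Rows 1 and 2 agree on P4; apply P4→P6 and equate their P6 entries.
Rows 1 and 3 agree on P4; apply P4→P6 and equate their P6 entries.
Rows 1 and 3 agree on P4, P7; apply P4, P7→P3 and equate their P3 entries.
No row becomes fully distinguished — the join is lossy.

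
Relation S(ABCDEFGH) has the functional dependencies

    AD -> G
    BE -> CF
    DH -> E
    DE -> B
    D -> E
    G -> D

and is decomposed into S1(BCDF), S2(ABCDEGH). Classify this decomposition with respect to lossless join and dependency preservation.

lossless but not dependency-preserving

Lossless test: (BCD)⁺ = {BCDEF}, which contains all of one fragment — lossless.
Dependency preservation: the restricted closure of {BE} across the fragments never reaches {CF}, so BE → CF cannot be enforced without a join — not preserved.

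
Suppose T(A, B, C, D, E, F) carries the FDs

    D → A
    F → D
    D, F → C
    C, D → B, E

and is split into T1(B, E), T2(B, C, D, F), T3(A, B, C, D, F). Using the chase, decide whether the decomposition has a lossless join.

No

Chase test. Columns are A, B, C, D, E, F; row i has aⱼ where attribute j ∈ Ti, else bᵢⱼ.
Initial tableau (one row per fragment):
  row 1: b11 a2 b13 b14 a5 b16
  row 2: b21 a2 a3 a4 b25 a6
  row 3: a1 a2 a3 a4 b35 a6
Rows 2 and 3 agree on D; apply D→A and equate their A entries.
Rows 2 and 3 agree on C, D; apply C, D→B, E and equate their B, E entries.
No row becomes fully distinguished — the join is lossy.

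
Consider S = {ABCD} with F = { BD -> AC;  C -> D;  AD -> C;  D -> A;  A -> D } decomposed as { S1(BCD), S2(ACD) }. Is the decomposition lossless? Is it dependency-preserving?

Lossless test: (CD)⁺ = {ACD}, which contains all of one fragment — lossless.
Dependency preservation: BD → AC is not contained in any single fragment, but the restricted closure of its left-hand side across the fragments still reaches the right-hand side; the remaining FDs each lie inside some fragment. All dependencies are preserved.

lossless and dependency-preserving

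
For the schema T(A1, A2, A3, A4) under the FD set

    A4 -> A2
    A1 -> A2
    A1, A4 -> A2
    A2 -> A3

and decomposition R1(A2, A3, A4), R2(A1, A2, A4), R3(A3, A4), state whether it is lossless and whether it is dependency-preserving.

lossless and dependency-preserving

Lossless test (chase): Rows 1 and 3 agree on A4; apply A4→A2 and equate their A2 entries. Rows 1 and 2 agree on A2; apply A2→A3 and equate their A3 entries. Row 2 is now all distinguished symbols — the join is lossless.
Dependency preservation: every FD's attributes lie within a single fragment, so each can be enforced locally — preserved.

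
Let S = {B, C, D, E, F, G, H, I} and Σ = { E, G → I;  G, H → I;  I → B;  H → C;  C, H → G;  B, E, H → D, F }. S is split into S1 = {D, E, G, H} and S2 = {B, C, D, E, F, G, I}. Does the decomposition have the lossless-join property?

Common attributes: S1 ∩ S2 = {D, E, G}.
Closure of {D, E, G}: E, G → I applies, adding I; I → B applies, adding B. So (D, E, G)⁺ = {B, D, E, G, I}.
The closure contains neither all of S1 = {D, E, G, H} nor all of S2 = {B, C, D, E, F, G, I}, so the common attributes are not a superkey of either fragment. The join is lossy.

No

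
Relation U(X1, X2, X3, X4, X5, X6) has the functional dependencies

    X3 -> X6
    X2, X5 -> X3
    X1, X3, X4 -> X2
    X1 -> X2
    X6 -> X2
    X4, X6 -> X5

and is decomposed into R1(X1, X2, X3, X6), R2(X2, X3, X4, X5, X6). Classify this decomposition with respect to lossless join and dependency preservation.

lossy but dependency-preserving

Lossless test: (X2, X3, X6)⁺ = {X2, X3, X6}, which is a superkey of neither fragment — lossy.
Dependency preservation: X1, X3, X4 → X2 is not contained in any single fragment, but the restricted closure of its left-hand side across the fragments still reaches the right-hand side; the remaining FDs each lie inside some fragment. All dependencies are preserved.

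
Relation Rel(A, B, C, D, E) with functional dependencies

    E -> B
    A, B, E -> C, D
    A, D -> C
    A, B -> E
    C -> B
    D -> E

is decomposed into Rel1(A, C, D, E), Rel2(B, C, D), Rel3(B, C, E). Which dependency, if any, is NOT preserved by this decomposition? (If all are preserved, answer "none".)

Check A, B → E: no single fragment contains all of {A, B, E}, and the restricted closure of {A, B} across the fragments never reaches {E}.
E → B is preserved.
A, B, E → C, D is preserved.
A, D → C is preserved.
C → B is preserved.
D → E is preserved.

A, B -> E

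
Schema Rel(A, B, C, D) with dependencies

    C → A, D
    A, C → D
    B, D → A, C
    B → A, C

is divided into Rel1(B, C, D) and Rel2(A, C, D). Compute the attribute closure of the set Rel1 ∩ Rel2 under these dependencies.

A, C, D

Rel1 ∩ Rel2 = {C, D}.
C → A, D applies, adding A
Closure: {A, C, D}.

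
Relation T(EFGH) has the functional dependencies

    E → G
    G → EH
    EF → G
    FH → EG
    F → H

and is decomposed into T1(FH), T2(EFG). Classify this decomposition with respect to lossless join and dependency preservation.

Lossless test: (F)⁺ = {EFGH}, which contains all of one fragment — lossless.
Dependency preservation: the restricted closure of {G} across the fragments never reaches {EH}, so G → EH cannot be enforced without a join — not preserved.

lossless but not dependency-preserving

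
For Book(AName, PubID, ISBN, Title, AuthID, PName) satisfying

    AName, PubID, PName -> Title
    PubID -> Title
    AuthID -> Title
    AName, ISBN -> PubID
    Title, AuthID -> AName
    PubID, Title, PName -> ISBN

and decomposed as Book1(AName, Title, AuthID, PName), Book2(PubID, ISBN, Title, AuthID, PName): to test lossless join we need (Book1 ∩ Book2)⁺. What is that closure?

Book1 ∩ Book2 = {Title, AuthID, PName}.
Title, AuthID → AName applies, adding AName
Closure: {AName, Title, AuthID, PName}.

AName, Title, AuthID, PName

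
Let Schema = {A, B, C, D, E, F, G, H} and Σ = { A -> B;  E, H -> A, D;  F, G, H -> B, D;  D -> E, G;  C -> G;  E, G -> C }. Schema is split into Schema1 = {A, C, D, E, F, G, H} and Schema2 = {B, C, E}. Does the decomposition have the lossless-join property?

Common attributes: Schema1 ∩ Schema2 = {C, E}.
Closure of {C, E}: C → G applies, adding G. So (C, E)⁺ = {C, E, G}.
The closure contains neither all of Schema1 = {A, C, D, E, F, G, H} nor all of Schema2 = {B, C, E}, so the common attributes are not a superkey of either fragment. The join is lossy.

No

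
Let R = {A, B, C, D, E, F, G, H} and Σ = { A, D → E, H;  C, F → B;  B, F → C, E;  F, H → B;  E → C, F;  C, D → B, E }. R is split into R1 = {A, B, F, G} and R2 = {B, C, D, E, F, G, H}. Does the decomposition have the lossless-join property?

Common attributes: R1 ∩ R2 = {B, F, G}.
Closure of {B, F, G}: B, F → C, E applies, adding C, E. So (B, F, G)⁺ = {B, C, E, F, G}.
The closure contains neither all of R1 = {A, B, F, G} nor all of R2 = {B, C, D, E, F, G, H}, so the common attributes are not a superkey of either fragment. The join is lossy.

No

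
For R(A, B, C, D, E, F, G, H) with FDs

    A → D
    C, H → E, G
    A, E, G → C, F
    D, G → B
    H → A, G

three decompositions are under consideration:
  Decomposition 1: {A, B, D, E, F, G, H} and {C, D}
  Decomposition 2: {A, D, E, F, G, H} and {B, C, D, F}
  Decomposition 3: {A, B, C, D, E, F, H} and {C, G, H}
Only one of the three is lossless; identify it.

Decomposition 3

Decomposition 1: common = {D}, closure = {D} → lossy.
Decomposition 2: common = {D, F}, closure = {D, F} → lossy.
Decomposition 3: common = {C, H}, closure = {A, B, C, D, E, F, G, H} → lossless.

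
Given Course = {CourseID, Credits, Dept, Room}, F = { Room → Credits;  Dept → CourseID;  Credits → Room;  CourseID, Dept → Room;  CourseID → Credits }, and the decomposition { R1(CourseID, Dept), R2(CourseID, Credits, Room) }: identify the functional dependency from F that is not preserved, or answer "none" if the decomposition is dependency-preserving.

Room → Credits lies within R2.
Dept → CourseID lies within R1.
Credits → Room lies within R2.
CourseID, Dept → Room: restricted closure across fragments reaches Room.
CourseID → Credits lies within R2.
Every dependency is enforceable on the fragments, so the decomposition is dependency-preserving.

none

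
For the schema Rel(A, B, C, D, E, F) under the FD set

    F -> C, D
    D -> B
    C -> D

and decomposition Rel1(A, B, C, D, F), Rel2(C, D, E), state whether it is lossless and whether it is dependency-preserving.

lossy but dependency-preserving

Lossless test: (C, D)⁺ = {B, C, D}, which is a superkey of neither fragment — lossy.
Dependency preservation: every FD's attributes lie within a single fragment, so each can be enforced locally — preserved.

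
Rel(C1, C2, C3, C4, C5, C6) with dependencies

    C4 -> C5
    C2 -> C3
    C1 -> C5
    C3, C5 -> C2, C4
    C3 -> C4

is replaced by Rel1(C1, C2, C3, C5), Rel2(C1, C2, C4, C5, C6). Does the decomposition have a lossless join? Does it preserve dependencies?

lossless and dependency-preserving

Lossless test: (C1, C2, C5)⁺ = {C1, C2, C3, C4, C5}, which contains all of one fragment — lossless.
Dependency preservation: C3, C5 → C2, C4; C3 → C4 are not contained in any single fragment, but the restricted closure of each left-hand side across the fragments still reaches the right-hand side; the remaining FDs each lie inside some fragment. All dependencies are preserved.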